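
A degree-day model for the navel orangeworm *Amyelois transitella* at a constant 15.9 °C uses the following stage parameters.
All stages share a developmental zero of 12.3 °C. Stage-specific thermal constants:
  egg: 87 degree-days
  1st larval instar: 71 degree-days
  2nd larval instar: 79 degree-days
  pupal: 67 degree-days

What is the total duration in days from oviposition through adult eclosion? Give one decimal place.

84.4 days

Daily accumulation at 15.9 °C = 15.9 − 12.3 = 3.6 DD/day.
Total K = 87 + 71 + 79 + 67 = 304 DD.
Total duration = 304 / 3.6 = 84.444 ≈ 84.4 days.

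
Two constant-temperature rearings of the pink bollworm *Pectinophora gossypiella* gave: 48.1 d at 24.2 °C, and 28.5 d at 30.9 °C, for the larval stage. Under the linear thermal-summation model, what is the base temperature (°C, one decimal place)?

14.5 °C

Linear rate model ⇒ the product D·(T − T_b) is constant across temperatures.
48.1·(24.2 − T_b) = 28.5·(30.9 − T_b)
T_b = (48.1·24.2 − 28.5·30.9) / (48.1 − 28.5) = 283.37 / 19.6 = 14.458 °C ≈ 14.5 °C.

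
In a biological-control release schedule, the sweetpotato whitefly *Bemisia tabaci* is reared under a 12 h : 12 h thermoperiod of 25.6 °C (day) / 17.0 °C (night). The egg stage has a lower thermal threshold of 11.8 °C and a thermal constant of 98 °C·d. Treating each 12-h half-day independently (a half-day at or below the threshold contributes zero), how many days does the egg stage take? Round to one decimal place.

Day half: max(0, 25.6 − 11.8) × 0.5 = 13.8 × 0.5 = 6.90 DD.
Night half: max(0, 17.0 − 11.8) × 0.5 = 5.2 × 0.5 = 2.60 DD.
Per 24 h: 9.50 DD/day.
Duration = 98 / 9.50 = 10.316 ≈ 10.3 days.

10.3 days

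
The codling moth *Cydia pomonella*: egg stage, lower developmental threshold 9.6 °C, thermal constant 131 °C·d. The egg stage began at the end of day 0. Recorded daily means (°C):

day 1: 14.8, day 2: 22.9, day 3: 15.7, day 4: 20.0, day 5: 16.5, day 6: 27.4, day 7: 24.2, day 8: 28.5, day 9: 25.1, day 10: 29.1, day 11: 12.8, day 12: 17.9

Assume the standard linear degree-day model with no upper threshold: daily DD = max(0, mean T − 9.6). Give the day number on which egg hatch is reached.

Daily DD above 9.6 °C: 5.2, 13.3, 6.1, 10.4, 6.9, 17.8, 14.6, 18.9, 15.5, 19.5, 3.2, 8.3.
Cumulative: 5.2, 18.5, 24.6, 35.0, 41.9, 59.7, 74.3, 93.2, 108.7, 128.2, 131.4, 139.7.
The total first reaches 131 DD on day 11.

day 11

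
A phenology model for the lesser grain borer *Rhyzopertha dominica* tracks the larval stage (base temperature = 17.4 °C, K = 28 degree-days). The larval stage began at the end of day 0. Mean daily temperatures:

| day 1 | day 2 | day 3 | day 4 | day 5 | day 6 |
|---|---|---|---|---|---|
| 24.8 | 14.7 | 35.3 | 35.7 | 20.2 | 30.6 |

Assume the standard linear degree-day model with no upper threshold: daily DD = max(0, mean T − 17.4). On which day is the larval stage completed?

day 4

Daily DD above 17.4 °C: 7.4, 0.0, 17.9, 18.3, 2.8, 13.2.
Cumulative: 7.4, 7.4, 25.3, 43.6, 46.4, 59.6.
The total first reaches 28 DD on day 4.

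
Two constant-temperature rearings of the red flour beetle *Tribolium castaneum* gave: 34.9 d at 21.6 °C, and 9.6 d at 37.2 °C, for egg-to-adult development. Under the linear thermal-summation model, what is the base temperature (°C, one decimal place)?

15.7 °C

Under the model K = D·(T − T_b), so D₁·(T₁ − T_b) = D₂·(T₂ − T_b).
34.9·(21.6 − T_b) = 9.6·(37.2 − T_b)
T_b = (34.9·21.6 − 9.6·37.2) / (34.9 − 9.6) = 396.72 / 25.3 = 15.681 °C ≈ 15.7 °C.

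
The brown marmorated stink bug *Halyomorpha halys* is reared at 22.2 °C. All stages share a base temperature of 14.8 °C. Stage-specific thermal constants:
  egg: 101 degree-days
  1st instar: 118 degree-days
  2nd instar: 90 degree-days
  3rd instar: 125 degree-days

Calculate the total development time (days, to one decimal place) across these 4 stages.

58.6 days

Daily accumulation at 22.2 °C = 22.2 − 14.8 = 7.4 DD/day.
Total K = 101 + 118 + 90 + 125 = 434 DD.
Total duration = 434 / 7.4 = 58.649 ≈ 58.6 days.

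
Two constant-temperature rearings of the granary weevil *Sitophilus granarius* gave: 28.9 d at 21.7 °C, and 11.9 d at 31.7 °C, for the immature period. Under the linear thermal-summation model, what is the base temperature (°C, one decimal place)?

14.7 °C

Linear rate model ⇒ the product D·(T − T_b) is constant across temperatures.
28.9·(21.7 − T_b) = 11.9·(31.7 − T_b)
T_b = (28.9·21.7 − 11.9·31.7) / (28.9 − 11.9) = 249.90 / 17.0 = 14.700 °C ≈ 14.7 °C.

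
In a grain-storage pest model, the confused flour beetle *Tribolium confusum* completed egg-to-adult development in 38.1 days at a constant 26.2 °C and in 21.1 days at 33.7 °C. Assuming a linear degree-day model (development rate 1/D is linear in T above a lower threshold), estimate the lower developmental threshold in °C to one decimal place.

16.9 °C

Linear rate model ⇒ the product D·(T − T_b) is constant across temperatures.
38.1·(26.2 − T_b) = 21.1·(33.7 − T_b)
T_b = (38.1·26.2 − 21.1·33.7) / (38.1 − 21.1) = 287.15 / 17.0 = 16.891 °C ≈ 16.9 °C.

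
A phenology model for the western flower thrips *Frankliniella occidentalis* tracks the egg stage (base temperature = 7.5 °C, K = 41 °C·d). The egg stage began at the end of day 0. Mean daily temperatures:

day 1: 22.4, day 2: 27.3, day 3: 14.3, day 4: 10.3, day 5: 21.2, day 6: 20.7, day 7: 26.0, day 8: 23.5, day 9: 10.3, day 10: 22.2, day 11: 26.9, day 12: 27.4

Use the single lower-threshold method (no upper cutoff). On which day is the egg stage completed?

Daily DD above 7.5 °C: 14.9, 19.8, 6.8, 2.8, 13.7, 13.2, 18.5, 16.0, 2.8, 14.7, 19.4, 19.9.
Cumulative: 14.9, 34.7, 41.5, 44.3, 58.0, 71.2, 89.7, 105.7, 108.5, 123.2, 142.6, 162.5.
The total first reaches 41 DD on day 3.

day 3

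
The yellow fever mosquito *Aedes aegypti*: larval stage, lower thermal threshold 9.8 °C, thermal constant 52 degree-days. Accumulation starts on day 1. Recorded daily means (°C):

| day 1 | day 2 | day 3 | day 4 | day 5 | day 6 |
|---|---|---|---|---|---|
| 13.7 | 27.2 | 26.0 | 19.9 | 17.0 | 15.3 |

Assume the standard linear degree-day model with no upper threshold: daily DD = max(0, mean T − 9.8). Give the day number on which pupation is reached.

Daily DD above 9.8 °C: 3.9, 17.4, 16.2, 10.1, 7.2, 5.5.
Cumulative: 3.9, 21.3, 37.5, 47.6, 54.8, 60.3.
The total first reaches 52 DD on day 5.

day 5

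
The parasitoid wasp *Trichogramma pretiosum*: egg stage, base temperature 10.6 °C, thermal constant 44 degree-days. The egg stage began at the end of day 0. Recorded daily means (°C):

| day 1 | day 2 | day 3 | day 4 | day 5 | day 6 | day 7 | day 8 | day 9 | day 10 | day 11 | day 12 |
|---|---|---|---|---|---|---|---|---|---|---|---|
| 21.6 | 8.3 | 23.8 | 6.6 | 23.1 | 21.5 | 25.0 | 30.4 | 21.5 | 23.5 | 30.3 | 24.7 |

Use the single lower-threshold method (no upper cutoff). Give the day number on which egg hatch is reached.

day 6

Daily DD above 10.6 °C: 11.0, 0.0, 13.2, 0.0, 12.5, 10.9, 14.4, 19.8, 10.9, 12.9, 19.7, 14.1.
Cumulative: 11.0, 11.0, 24.2, 24.2, 36.7, 47.6, 62.0, 81.8, 92.7, 105.6, 125.3, 139.4.
The total first reaches 44 DD on day 6.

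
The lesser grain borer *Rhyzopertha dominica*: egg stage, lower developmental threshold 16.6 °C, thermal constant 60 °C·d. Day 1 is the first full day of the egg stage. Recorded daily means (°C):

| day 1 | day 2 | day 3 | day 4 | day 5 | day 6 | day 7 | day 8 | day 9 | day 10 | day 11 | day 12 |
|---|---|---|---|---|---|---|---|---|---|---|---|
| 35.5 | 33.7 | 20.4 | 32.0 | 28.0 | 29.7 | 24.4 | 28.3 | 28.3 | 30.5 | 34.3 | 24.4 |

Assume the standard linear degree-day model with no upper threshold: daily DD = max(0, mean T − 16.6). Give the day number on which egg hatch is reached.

Daily DD above 16.6 °C: 18.9, 17.1, 3.8, 15.4, 11.4, 13.1, 7.8, 11.7, 11.7, 13.9, 17.7, 7.8.
Cumulative: 18.9, 36.0, 39.8, 55.2, 66.6, 79.7, 87.5, 99.2, 110.9, 124.8, 142.5, 150.3.
The total first reaches 60 DD on day 5.

day 5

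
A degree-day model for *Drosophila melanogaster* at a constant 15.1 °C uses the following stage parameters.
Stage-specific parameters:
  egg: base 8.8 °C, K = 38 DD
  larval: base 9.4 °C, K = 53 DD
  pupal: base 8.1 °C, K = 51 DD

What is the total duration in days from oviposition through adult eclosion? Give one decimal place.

22.6 days

egg: 38 / (15.1 − 8.8) = 38 / 6.3 = 6.032 d.
larval: 53 / (15.1 − 9.4) = 53 / 5.7 = 9.298 d.
pupal: 51 / (15.1 − 8.1) = 51 / 7.0 = 7.286 d.
Sum = 22.616 ≈ 22.6 days.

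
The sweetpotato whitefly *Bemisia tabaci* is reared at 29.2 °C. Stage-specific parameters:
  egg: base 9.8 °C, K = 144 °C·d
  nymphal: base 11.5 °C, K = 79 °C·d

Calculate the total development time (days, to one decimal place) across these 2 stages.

11.9 days

egg: 144 / (29.2 − 9.8) = 144 / 19.4 = 7.423 d.
nymphal: 79 / (29.2 − 11.5) = 79 / 17.7 = 4.463 d.
Sum = 11.886 ≈ 11.9 days.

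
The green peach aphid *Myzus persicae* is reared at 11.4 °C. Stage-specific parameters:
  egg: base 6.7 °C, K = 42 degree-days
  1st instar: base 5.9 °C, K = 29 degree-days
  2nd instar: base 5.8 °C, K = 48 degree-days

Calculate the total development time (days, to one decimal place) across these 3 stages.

egg: 42 / (11.4 − 6.7) = 42 / 4.7 = 8.936 d.
1st instar: 29 / (11.4 − 5.9) = 29 / 5.5 = 5.273 d.
2nd instar: 48 / (11.4 − 5.8) = 48 / 5.6 = 8.571 d.
Sum = 22.780 ≈ 22.8 days.

22.8 days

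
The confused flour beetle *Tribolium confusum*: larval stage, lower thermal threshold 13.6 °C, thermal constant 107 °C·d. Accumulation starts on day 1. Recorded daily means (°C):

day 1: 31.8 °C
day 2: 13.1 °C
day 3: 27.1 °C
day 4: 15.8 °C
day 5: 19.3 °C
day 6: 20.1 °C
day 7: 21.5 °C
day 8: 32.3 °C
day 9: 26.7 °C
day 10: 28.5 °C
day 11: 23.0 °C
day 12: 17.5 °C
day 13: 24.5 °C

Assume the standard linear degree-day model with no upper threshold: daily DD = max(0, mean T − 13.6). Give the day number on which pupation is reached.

day 11

Daily DD above 13.6 °C: 18.2, 0.0, 13.5, 2.2, 5.7, 6.5, 7.9, 18.7, 13.1, 14.9, 9.4, 3.9, 10.9.
Cumulative: 18.2, 18.2, 31.7, 33.9, 39.6, 46.1, 54.0, 72.7, 85.8, 100.7, 110.1, 114.0, 124.9.
The total first reaches 107 DD on day 11.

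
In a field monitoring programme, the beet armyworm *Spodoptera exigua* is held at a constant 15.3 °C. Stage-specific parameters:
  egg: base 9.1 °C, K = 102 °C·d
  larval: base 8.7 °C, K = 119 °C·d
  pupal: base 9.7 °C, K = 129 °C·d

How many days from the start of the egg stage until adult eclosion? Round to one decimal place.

egg: 102 / (15.3 − 9.1) = 102 / 6.2 = 16.452 d.
larval: 119 / (15.3 − 8.7) = 119 / 6.6 = 18.030 d.
pupal: 129 / (15.3 − 9.7) = 129 / 5.6 = 23.036 d.
Sum = 57.518 ≈ 57.5 days.

57.5 days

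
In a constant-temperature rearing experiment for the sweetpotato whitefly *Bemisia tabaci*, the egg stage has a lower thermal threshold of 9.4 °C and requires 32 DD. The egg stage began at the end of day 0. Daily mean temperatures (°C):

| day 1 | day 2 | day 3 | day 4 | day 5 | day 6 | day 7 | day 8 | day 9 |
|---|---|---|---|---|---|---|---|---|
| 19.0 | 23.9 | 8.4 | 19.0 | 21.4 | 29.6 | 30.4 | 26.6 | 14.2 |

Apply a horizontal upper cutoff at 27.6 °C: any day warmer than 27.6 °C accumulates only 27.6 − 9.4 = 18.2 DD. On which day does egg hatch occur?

day 4

Daily DD above 9.4 °C (capped at 18.2): 9.6, 14.5, 0.0, 9.6, 12.0, 18.2, 18.2, 17.2, 4.8.
Cumulative: 9.6, 24.1, 24.1, 33.7, 45.7, 63.9, 82.1, 99.3, 104.1.
The total first reaches 32 DD on day 4.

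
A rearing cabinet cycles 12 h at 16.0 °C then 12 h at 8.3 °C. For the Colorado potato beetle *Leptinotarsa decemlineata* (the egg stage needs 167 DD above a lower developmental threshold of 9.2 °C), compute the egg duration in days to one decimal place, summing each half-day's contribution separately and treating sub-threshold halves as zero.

49.1 days

Day half: max(0, 16.0 − 9.2) × 0.5 = 6.8 × 0.5 = 3.40 DD.
Night half: max(0, 8.3 − 9.2) × 0.5 = 0.0 × 0.5 = 0.00 DD.
Per 24 h: 3.40 DD/day.
Duration = 167 / 3.40 = 49.118 ≈ 49.1 days.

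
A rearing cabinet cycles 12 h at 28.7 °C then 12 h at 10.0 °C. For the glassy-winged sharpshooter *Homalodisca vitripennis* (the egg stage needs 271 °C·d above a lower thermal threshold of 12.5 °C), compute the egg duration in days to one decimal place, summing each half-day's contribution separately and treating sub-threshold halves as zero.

33.5 days

Day half: max(0, 28.7 − 12.5) × 0.5 = 16.2 × 0.5 = 8.10 DD.
Night half: max(0, 10.0 − 12.5) × 0.5 = 0.0 × 0.5 = 0.00 DD.
Per 24 h: 8.10 DD/day.
Duration = 271 / 8.10 = 33.457 ≈ 33.5 days.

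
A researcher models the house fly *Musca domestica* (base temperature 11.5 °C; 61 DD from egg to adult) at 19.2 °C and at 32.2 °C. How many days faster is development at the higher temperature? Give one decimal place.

At 19.2 °C: 61 / (19.2 − 11.5) = 61 / 7.7 = 7.922 d.
At 32.2 °C: 61 / (32.2 − 11.5) = 61 / 20.7 = 2.947 d.
Difference = |7.922 − 2.947| = 4.975 ≈ 5.0 days.

5.0 days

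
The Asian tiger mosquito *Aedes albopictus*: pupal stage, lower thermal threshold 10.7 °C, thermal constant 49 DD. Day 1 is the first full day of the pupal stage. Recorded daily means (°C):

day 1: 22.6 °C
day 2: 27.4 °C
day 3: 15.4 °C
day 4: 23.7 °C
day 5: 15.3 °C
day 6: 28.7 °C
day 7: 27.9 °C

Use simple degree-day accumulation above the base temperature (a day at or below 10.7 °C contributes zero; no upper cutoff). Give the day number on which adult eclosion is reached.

Daily DD above 10.7 °C: 11.9, 16.7, 4.7, 13.0, 4.6, 18.0, 17.2.
Cumulative: 11.9, 28.6, 33.3, 46.3, 50.9, 68.9, 86.1.
The total first reaches 49 DD on day 5.

day 5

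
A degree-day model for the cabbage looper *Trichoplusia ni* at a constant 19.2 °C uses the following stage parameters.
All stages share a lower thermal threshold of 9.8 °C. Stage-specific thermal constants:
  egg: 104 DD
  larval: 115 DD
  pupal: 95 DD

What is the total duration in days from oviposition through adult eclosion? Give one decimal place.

33.4 days

Daily accumulation at 19.2 °C = 19.2 − 9.8 = 9.4 DD/day.
Total K = 104 + 115 + 95 = 314 DD.
Total duration = 314 / 9.4 = 33.404 ≈ 33.4 days.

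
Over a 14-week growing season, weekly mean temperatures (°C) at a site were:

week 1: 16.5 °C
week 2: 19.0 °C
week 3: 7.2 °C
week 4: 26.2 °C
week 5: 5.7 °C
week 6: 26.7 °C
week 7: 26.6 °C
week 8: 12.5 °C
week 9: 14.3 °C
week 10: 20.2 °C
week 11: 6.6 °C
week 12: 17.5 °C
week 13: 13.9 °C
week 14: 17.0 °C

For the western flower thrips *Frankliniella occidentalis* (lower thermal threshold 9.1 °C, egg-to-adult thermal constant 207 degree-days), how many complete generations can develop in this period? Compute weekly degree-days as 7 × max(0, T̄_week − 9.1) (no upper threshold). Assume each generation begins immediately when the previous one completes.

3 generations

Weekly DD (7 × max(0, T̄ − 9.1)): 51.8, 69.3, 0.0, 119.7, 0.0, 123.2, 122.5, 23.8, 36.4, 77.7, 0.0, 58.8, 33.6, 55.3.
Season total = 772.1 DD.
Complete generations = ⌊772.1 / 207⌋ = 3.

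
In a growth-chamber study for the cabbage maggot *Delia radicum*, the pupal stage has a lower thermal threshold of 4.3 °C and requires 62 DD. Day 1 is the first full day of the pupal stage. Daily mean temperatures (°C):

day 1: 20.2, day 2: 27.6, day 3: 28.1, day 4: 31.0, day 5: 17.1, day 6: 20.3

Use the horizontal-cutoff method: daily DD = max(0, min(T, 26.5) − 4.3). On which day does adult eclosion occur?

Daily DD above 4.3 °C (capped at 22.2): 15.9, 22.2, 22.2, 22.2, 12.8, 16.0.
Cumulative: 15.9, 38.1, 60.3, 82.5, 95.3, 111.3.
The total first reaches 62 DD on day 4.

day 4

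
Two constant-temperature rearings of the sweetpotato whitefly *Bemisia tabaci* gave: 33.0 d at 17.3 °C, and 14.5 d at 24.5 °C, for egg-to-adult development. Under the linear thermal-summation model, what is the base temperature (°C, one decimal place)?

11.7 °C

Linear rate model ⇒ the product D·(T − T_b) is constant across temperatures.
33.0·(17.3 − T_b) = 14.5·(24.5 − T_b)
T_b = (33.0·17.3 − 14.5·24.5) / (33.0 − 14.5) = 215.65 / 18.5 = 11.657 °C ≈ 11.7 °C.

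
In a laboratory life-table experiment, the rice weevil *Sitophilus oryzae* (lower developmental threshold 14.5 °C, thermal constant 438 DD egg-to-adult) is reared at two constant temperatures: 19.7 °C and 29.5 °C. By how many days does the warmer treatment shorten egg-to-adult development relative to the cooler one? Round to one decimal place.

55.0 days

At 19.7 °C: 438 / (19.7 − 14.5) = 438 / 5.2 = 84.231 d.
At 29.5 °C: 438 / (29.5 − 14.5) = 438 / 15.0 = 29.200 d.
Difference = |84.231 − 29.200| = 55.031 ≈ 55.0 days.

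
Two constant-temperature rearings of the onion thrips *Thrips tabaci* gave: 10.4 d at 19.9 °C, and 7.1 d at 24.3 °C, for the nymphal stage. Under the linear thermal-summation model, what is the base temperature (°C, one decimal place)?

Equal thermal constants: D₁(T₁ − T_b) = D₂(T₂ − T_b).
10.4·(19.9 − T_b) = 7.1·(24.3 − T_b)
T_b = (10.4·19.9 − 7.1·24.3) / (10.4 − 7.1) = 34.43 / 3.3 = 10.433 °C ≈ 10.4 °C.

10.4 °C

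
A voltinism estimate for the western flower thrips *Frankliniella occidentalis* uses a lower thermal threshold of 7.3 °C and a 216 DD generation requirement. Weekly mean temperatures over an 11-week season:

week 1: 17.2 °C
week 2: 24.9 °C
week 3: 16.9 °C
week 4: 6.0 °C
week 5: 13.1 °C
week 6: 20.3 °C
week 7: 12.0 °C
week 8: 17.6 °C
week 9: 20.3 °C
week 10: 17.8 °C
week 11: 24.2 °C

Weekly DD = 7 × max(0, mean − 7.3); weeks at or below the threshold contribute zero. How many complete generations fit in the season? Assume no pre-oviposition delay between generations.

3 generations

Weekly DD (7 × max(0, T̄ − 7.3)): 69.3, 123.2, 67.2, 0.0, 40.6, 91.0, 32.9, 72.1, 91.0, 73.5, 118.3.
Season total = 779.1 DD.
Complete generations = ⌊779.1 / 216⌋ = 3.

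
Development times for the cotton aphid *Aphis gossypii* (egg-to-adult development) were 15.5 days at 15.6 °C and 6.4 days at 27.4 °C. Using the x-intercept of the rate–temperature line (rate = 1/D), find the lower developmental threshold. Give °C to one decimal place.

7.3 °C

Linear rate model ⇒ the product D·(T − T_b) is constant across temperatures.
15.5·(15.6 − T_b) = 6.4·(27.4 − T_b)
T_b = (15.5·15.6 − 6.4·27.4) / (15.5 − 6.4) = 66.44 / 9.1 = 7.301 °C ≈ 7.3 °C.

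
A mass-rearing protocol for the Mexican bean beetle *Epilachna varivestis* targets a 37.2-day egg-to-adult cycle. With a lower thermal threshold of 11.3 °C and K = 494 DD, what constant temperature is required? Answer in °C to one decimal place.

24.6 °C

Required daily accumulation = 494 / 37.2 = 13.280 DD/day.
T = T_base + 13.280 = 11.3 + 13.280 = 24.580 ≈ 24.6 °C.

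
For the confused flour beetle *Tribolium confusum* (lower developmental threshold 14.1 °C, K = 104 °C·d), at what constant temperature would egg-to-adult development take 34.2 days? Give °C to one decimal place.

Required daily accumulation = 104 / 34.2 = 3.041 DD/day.
T = T_base + 3.041 = 14.1 + 3.041 = 17.141 ≈ 17.1 °C.

17.1 °C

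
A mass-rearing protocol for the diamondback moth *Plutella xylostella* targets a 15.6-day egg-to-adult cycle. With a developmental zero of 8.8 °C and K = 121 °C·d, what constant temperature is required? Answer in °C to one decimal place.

16.6 °C

Required daily accumulation = 121 / 15.6 = 7.756 DD/day.
T = T_base + 7.756 = 8.8 + 7.756 = 16.556 ≈ 16.6 °C.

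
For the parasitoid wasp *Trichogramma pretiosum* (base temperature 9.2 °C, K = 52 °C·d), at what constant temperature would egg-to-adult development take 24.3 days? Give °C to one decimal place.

11.3 °C

Required daily accumulation = 52 / 24.3 = 2.140 DD/day.
T = T_base + 2.140 = 9.2 + 2.140 = 11.340 ≈ 11.3 °C.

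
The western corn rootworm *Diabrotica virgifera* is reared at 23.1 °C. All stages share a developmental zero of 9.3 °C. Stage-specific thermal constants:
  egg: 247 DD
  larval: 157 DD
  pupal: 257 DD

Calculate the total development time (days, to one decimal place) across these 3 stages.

Daily accumulation at 23.1 °C = 23.1 − 9.3 = 13.8 DD/day.
Total K = 247 + 157 + 257 = 661 DD.
Total duration = 661 / 13.8 = 47.899 ≈ 47.9 days.

47.9 days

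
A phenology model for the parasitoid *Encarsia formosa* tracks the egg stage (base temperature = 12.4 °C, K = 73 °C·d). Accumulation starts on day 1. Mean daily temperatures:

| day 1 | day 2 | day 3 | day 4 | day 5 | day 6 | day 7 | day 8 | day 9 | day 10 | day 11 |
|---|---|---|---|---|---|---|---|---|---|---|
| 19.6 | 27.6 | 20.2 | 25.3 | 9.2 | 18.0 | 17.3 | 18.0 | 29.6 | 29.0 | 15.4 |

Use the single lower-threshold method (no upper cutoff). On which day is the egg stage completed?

day 9

Daily DD above 12.4 °C: 7.2, 15.2, 7.8, 12.9, 0.0, 5.6, 4.9, 5.6, 17.2, 16.6, 3.0.
Cumulative: 7.2, 22.4, 30.2, 43.1, 43.1, 48.7, 53.6, 59.2, 76.4, 93.0, 96.0.
The total first reaches 73 DD on day 9.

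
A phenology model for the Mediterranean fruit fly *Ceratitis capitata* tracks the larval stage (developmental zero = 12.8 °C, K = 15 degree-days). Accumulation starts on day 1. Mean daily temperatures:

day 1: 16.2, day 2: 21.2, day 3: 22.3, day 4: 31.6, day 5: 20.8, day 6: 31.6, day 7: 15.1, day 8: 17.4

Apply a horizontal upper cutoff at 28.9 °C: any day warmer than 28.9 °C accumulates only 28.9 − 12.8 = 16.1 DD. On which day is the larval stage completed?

Daily DD above 12.8 °C (capped at 16.1): 3.4, 8.4, 9.5, 16.1, 8.0, 16.1, 2.3, 4.6.
Cumulative: 3.4, 11.8, 21.3, 37.4, 45.4, 61.5, 63.8, 68.4.
The total first reaches 15 DD on day 3.

day 3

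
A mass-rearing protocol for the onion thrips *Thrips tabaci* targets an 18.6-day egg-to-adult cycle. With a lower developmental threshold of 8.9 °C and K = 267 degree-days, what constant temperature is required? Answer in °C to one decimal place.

23.3 °C

Required daily accumulation = 267 / 18.6 = 14.355 DD/day.
T = T_base + 14.355 = 8.9 + 14.355 = 23.255 ≈ 23.3 °C.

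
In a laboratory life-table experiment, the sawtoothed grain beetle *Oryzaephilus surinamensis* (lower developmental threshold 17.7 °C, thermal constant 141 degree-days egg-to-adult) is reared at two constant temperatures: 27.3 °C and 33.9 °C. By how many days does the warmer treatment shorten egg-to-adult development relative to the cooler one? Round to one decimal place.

6.0 days

At 27.3 °C: 141 / (27.3 − 17.7) = 141 / 9.6 = 14.687 d.
At 33.9 °C: 141 / (33.9 − 17.7) = 141 / 16.2 = 8.704 d.
Difference = |14.687 − 8.704| = 5.984 ≈ 6.0 days.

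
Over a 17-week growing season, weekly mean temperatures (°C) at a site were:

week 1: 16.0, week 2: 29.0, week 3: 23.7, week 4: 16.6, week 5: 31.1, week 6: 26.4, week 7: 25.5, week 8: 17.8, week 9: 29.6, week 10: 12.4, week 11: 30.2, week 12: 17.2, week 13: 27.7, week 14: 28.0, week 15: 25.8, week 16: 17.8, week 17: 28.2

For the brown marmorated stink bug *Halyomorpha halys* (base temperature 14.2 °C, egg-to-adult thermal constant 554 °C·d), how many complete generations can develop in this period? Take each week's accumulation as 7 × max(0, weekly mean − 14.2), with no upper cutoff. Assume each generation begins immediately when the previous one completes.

2 generations

Weekly DD (7 × max(0, T̄ − 14.2)): 12.6, 103.6, 66.5, 16.8, 118.3, 85.4, 79.1, 25.2, 107.8, 0.0, 112.0, 21.0, 94.5, 96.6, 81.2, 25.2, 98.0.
Season total = 1143.8 DD.
Complete generations = ⌊1143.8 / 554⌋ = 2.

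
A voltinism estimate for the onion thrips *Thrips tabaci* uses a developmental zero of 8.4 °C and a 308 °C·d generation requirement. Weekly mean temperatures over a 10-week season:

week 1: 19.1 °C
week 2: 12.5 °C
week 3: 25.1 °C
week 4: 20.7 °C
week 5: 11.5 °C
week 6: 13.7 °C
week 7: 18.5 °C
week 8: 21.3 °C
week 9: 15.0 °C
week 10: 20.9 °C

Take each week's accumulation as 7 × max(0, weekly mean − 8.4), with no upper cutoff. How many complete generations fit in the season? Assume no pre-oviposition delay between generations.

2 generations

Weekly DD (7 × max(0, T̄ − 8.4)): 74.9, 28.7, 116.9, 86.1, 21.7, 37.1, 70.7, 90.3, 46.2, 87.5.
Season total = 660.1 DD.
Complete generations = ⌊660.1 / 308⌋ = 2.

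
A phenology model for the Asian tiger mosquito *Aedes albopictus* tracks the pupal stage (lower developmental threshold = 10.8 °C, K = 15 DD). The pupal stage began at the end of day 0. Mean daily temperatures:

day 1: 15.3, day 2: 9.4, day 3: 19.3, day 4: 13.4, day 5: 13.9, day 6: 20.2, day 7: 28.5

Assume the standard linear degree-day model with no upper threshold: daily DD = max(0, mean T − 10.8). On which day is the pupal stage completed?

day 4

Daily DD above 10.8 °C: 4.5, 0.0, 8.5, 2.6, 3.1, 9.4, 17.7.
Cumulative: 4.5, 4.5, 13.0, 15.6, 18.7, 28.1, 45.8.
The total first reaches 15 DD on day 4.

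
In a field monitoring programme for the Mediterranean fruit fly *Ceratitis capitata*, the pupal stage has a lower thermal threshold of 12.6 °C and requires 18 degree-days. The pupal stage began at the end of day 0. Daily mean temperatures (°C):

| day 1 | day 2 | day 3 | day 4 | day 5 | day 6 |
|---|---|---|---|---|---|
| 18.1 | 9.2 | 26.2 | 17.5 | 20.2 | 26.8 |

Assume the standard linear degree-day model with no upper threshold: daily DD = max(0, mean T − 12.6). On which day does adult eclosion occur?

Daily DD above 12.6 °C: 5.5, 0.0, 13.6, 4.9, 7.6, 14.2.
Cumulative: 5.5, 5.5, 19.1, 24.0, 31.6, 45.8.
The total first reaches 18 DD on day 3.

day 3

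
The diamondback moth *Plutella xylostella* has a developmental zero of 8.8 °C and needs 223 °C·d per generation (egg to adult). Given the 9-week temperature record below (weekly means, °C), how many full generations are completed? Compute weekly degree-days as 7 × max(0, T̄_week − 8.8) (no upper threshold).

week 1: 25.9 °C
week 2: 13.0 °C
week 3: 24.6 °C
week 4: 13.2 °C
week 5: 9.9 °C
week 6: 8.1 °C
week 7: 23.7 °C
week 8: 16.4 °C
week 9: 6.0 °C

2 generations

Weekly DD (7 × max(0, T̄ − 8.8)): 119.7, 29.4, 110.6, 30.8, 7.7, 0.0, 104.3, 53.2, 0.0.
Season total = 455.7 DD.
Complete generations = ⌊455.7 / 223⌋ = 2.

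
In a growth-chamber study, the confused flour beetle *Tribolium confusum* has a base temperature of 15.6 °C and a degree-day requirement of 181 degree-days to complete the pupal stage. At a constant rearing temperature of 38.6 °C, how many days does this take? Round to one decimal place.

Daily accumulation = 38.6 − 15.6 = 23.0 DD/day.
Duration = 181 / 23.0 = 7.870 ≈ 7.9 days.

7.9 days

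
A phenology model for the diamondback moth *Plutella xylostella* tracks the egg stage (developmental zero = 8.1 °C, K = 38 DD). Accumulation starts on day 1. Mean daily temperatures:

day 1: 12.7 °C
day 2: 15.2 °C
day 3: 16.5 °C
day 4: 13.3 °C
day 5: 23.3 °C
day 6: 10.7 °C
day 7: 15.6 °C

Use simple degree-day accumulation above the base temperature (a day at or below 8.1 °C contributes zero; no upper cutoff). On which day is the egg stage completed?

Daily DD above 8.1 °C: 4.6, 7.1, 8.4, 5.2, 15.2, 2.6, 7.5.
Cumulative: 4.6, 11.7, 20.1, 25.3, 40.5, 43.1, 50.6.
The total first reaches 38 DD on day 5.

day 5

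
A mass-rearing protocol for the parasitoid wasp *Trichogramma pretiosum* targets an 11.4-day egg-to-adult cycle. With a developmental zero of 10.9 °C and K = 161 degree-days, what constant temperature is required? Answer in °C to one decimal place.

Required daily accumulation = 161 / 11.4 = 14.123 DD/day.
T = T_base + 14.123 = 10.9 + 14.123 = 25.023 ≈ 25.0 °C.

25.0 °C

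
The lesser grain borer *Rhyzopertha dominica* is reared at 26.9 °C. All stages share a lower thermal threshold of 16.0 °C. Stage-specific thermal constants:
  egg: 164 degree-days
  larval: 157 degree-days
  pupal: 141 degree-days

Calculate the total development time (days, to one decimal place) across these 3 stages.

42.4 days

Daily accumulation at 26.9 °C = 26.9 − 16.0 = 10.9 DD/day.
Total K = 164 + 157 + 141 = 462 DD.
Total duration = 462 / 10.9 = 42.385 ≈ 42.4 days.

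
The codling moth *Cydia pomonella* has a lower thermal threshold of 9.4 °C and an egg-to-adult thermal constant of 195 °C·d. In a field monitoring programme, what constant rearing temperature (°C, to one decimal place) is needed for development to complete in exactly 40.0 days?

14.3 °C

Required daily accumulation = 195 / 40.0 = 4.875 DD/day.
T = T_base + 4.875 = 9.4 + 4.875 = 14.275 ≈ 14.3 °C.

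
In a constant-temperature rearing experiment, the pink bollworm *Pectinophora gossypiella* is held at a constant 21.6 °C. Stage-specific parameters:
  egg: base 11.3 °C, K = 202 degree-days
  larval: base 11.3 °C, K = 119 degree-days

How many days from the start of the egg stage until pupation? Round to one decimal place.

31.2 days

egg: 202 / (21.6 − 11.3) = 202 / 10.3 = 19.612 d.
larval: 119 / (21.6 − 11.3) = 119 / 10.3 = 11.553 d.
Sum = 31.165 ≈ 31.2 days.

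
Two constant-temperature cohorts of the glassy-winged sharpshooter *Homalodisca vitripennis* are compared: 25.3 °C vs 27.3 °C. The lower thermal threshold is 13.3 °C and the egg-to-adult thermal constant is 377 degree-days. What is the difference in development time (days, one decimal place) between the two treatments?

4.5 days

At 25.3 °C: 377 / (25.3 − 13.3) = 377 / 12.0 = 31.417 d.
At 27.3 °C: 377 / (27.3 − 13.3) = 377 / 14.0 = 26.929 d.
Difference = |31.417 − 26.929| = 4.488 ≈ 4.5 days.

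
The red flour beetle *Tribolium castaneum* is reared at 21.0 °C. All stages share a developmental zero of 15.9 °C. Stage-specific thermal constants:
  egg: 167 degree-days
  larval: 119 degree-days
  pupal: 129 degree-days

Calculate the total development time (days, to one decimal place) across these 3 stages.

81.4 days

Daily accumulation at 21.0 °C = 21.0 − 15.9 = 5.1 DD/day.
Total K = 167 + 119 + 129 = 415 DD.
Total duration = 415 / 5.1 = 81.373 ≈ 81.4 days.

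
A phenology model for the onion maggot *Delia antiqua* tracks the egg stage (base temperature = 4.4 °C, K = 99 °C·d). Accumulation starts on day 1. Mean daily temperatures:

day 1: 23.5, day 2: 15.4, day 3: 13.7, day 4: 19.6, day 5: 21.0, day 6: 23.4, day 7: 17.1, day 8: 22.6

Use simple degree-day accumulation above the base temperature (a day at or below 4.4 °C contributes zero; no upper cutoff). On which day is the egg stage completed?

day 7

Daily DD above 4.4 °C: 19.1, 11.0, 9.3, 15.2, 16.6, 19.0, 12.7, 18.2.
Cumulative: 19.1, 30.1, 39.4, 54.6, 71.2, 90.2, 102.9, 121.1.
The total first reaches 99 DD on day 7.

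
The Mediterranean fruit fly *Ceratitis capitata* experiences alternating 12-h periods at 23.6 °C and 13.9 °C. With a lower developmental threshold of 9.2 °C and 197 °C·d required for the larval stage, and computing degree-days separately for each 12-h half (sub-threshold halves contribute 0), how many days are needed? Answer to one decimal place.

Day half: max(0, 23.6 − 9.2) × 0.5 = 14.4 × 0.5 = 7.20 DD.
Night half: max(0, 13.9 − 9.2) × 0.5 = 4.7 × 0.5 = 2.35 DD.
Per 24 h: 9.55 DD/day.
Duration = 197 / 9.55 = 20.628 ≈ 20.6 days.

20.6 days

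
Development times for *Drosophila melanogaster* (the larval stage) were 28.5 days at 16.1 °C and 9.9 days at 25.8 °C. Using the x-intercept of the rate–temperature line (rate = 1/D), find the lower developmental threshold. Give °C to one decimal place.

Equal thermal constants: D₁(T₁ − T_b) = D₂(T₂ − T_b).
28.5·(16.1 − T_b) = 9.9·(25.8 − T_b)
T_b = (28.5·16.1 − 9.9·25.8) / (28.5 − 9.9) = 203.43 / 18.6 = 10.937 °C ≈ 10.9 °C.

10.9 °C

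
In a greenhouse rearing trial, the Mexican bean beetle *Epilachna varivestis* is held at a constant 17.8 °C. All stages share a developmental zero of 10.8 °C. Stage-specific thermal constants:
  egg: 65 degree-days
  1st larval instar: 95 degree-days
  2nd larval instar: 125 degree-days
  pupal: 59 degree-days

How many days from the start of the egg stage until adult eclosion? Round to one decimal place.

Daily accumulation at 17.8 °C = 17.8 − 10.8 = 7.0 DD/day.
Total K = 65 + 95 + 125 + 59 = 344 DD.
Total duration = 344 / 7.0 = 49.143 ≈ 49.1 days.

49.1 days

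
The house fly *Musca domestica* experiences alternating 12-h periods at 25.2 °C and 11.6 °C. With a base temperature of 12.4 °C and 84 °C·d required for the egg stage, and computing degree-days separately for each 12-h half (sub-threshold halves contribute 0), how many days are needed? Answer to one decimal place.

13.1 days

Day half: max(0, 25.2 − 12.4) × 0.5 = 12.8 × 0.5 = 6.40 DD.
Night half: max(0, 11.6 − 12.4) × 0.5 = 0.0 × 0.5 = 0.00 DD.
Per 24 h: 6.40 DD/day.
Duration = 84 / 6.40 = 13.125 ≈ 13.1 days.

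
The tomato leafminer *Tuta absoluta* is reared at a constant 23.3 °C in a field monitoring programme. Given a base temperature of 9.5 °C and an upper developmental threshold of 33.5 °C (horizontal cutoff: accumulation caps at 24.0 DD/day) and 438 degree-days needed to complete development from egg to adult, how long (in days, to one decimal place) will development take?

31.7 days

Daily accumulation = 23.3 − 9.5 = 13.8 DD/day.
Duration = 438 / 13.8 = 31.739 ≈ 31.7 days.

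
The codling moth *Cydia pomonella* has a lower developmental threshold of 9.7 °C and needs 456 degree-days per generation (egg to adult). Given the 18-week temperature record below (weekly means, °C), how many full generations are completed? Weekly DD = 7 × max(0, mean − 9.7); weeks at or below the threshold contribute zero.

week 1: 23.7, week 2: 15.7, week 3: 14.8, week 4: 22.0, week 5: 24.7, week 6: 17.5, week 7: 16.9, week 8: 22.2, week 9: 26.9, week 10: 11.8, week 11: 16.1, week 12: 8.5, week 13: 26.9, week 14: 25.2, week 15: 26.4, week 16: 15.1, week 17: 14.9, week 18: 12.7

Weekly DD (7 × max(0, T̄ − 9.7)): 98.0, 42.0, 35.7, 86.1, 105.0, 54.6, 50.4, 87.5, 120.4, 14.7, 44.8, 0.0, 120.4, 108.5, 116.9, 37.8, 36.4, 21.0.
Season total = 1180.2 DD.
Complete generations = ⌊1180.2 / 456⌋ = 2.

2 generations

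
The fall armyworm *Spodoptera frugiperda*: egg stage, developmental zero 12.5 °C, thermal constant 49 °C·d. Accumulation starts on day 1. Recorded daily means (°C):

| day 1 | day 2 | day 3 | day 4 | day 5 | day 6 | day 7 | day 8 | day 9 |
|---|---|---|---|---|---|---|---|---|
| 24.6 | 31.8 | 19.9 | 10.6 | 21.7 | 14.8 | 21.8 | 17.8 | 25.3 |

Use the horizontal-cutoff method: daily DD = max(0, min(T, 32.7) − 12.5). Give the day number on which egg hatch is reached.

Daily DD above 12.5 °C (capped at 20.2): 12.1, 19.3, 7.4, 0.0, 9.2, 2.3, 9.3, 5.3, 12.8.
Cumulative: 12.1, 31.4, 38.8, 38.8, 48.0, 50.3, 59.6, 64.9, 77.7.
The total first reaches 49 DD on day 6.

day 6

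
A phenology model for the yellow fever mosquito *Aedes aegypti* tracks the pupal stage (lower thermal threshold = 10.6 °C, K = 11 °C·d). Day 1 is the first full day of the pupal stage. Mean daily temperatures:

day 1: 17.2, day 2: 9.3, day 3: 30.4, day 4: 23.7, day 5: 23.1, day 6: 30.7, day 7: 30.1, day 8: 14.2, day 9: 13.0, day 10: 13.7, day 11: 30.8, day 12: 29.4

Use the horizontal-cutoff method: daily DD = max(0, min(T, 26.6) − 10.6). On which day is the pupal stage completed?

day 3

Daily DD above 10.6 °C (capped at 16.0): 6.6, 0.0, 16.0, 13.1, 12.5, 16.0, 16.0, 3.6, 2.4, 3.1, 16.0, 16.0.
Cumulative: 6.6, 6.6, 22.6, 35.7, 48.2, 64.2, 80.2, 83.8, 86.2, 89.3, 105.3, 121.3.
The total first reaches 11 DD on day 3.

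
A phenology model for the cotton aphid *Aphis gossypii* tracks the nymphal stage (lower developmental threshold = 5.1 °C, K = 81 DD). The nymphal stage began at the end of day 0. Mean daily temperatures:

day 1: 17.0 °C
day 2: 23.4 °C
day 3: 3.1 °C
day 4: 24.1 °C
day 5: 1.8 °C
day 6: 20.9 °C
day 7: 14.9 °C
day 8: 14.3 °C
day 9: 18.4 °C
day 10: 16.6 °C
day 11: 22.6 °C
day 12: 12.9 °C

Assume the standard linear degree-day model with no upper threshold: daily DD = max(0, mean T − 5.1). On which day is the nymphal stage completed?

day 8

Daily DD above 5.1 °C: 11.9, 18.3, 0.0, 19.0, 0.0, 15.8, 9.8, 9.2, 13.3, 11.5, 17.5, 7.8.
Cumulative: 11.9, 30.2, 30.2, 49.2, 49.2, 65.0, 74.8, 84.0, 97.3, 108.8, 126.3, 134.1.
The total first reaches 81 DD on day 8.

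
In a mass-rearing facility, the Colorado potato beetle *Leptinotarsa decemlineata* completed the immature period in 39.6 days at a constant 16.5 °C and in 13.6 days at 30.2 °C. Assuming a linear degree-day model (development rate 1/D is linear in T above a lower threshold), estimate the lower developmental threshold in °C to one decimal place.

Equal thermal constants: D₁(T₁ − T_b) = D₂(T₂ − T_b).
39.6·(16.5 − T_b) = 13.6·(30.2 − T_b)
T_b = (39.6·16.5 − 13.6·30.2) / (39.6 − 13.6) = 242.68 / 26.0 = 9.334 °C ≈ 9.3 °C.

9.3 °C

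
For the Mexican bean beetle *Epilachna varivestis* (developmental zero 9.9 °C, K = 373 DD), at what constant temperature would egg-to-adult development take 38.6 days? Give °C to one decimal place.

Required daily accumulation = 373 / 38.6 = 9.663 DD/day.
T = T_base + 9.663 = 9.9 + 9.663 = 19.563 ≈ 19.6 °C.

19.6 °C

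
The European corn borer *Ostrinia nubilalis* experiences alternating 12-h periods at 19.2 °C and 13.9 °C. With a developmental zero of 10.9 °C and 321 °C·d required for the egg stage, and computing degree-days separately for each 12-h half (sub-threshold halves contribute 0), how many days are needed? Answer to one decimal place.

56.8 days

Day half: max(0, 19.2 − 10.9) × 0.5 = 8.3 × 0.5 = 4.15 DD.
Night half: max(0, 13.9 − 10.9) × 0.5 = 3.0 × 0.5 = 1.50 DD.
Per 24 h: 5.65 DD/day.
Duration = 321 / 5.65 = 56.814 ≈ 56.8 days.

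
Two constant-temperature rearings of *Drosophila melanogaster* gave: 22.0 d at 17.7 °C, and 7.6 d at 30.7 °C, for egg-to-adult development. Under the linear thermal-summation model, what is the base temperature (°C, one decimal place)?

Under the model K = D·(T − T_b), so D₁·(T₁ − T_b) = D₂·(T₂ − T_b).
22.0·(17.7 − T_b) = 7.6·(30.7 − T_b)
T_b = (22.0·17.7 − 7.6·30.7) / (22.0 − 7.6) = 156.08 / 14.4 = 10.839 °C ≈ 10.8 °C.

10.8 °C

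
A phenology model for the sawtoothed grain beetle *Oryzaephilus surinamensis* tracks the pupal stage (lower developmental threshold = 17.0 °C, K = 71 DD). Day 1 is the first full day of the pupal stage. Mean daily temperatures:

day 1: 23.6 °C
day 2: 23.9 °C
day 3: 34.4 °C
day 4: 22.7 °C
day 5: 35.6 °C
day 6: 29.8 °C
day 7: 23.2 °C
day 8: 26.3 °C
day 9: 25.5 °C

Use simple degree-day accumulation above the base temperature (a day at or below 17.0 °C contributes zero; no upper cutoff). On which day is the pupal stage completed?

Daily DD above 17.0 °C: 6.6, 6.9, 17.4, 5.7, 18.6, 12.8, 6.2, 9.3, 8.5.
Cumulative: 6.6, 13.5, 30.9, 36.6, 55.2, 68.0, 74.2, 83.5, 92.0.
The total first reaches 71 DD on day 7.

day 7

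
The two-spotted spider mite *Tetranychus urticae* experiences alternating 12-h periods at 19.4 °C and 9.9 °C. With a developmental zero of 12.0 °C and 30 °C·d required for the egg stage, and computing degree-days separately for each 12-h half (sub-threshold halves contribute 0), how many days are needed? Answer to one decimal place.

8.1 days

Day half: max(0, 19.4 − 12.0) × 0.5 = 7.4 × 0.5 = 3.70 DD.
Night half: max(0, 9.9 − 12.0) × 0.5 = 0.0 × 0.5 = 0.00 DD.
Per 24 h: 3.70 DD/day.
Duration = 30 / 3.70 = 8.108 ≈ 8.1 days.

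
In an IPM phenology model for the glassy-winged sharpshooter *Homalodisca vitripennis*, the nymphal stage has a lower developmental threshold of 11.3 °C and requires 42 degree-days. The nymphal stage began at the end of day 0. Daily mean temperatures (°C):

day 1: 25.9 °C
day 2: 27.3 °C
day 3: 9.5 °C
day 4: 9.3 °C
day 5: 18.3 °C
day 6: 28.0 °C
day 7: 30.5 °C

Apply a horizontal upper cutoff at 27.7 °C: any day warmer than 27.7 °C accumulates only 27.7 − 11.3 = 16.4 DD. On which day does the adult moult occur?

Daily DD above 11.3 °C (capped at 16.4): 14.6, 16.0, 0.0, 0.0, 7.0, 16.4, 16.4.
Cumulative: 14.6, 30.6, 30.6, 30.6, 37.6, 54.0, 70.4.
The total first reaches 42 DD on day 6.

day 6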